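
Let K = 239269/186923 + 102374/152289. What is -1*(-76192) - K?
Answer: 2168850031495481/28466316747 ≈ 76190.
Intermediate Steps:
K = 55574091943/28466316747 (K = 239269*(1/186923) + 102374*(1/152289) = 239269/186923 + 102374/152289 = 55574091943/28466316747 ≈ 1.9523)
-1*(-76192) - K = -1*(-76192) - 1*55574091943/28466316747 = 76192 - 55574091943/28466316747 = 2168850031495481/28466316747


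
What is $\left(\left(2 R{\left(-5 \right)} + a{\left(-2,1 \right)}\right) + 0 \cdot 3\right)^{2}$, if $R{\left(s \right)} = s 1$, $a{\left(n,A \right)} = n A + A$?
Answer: $121$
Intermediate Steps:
$a{\left(n,A \right)} = A + A n$ ($a{\left(n,A \right)} = A n + A = A + A n$)
$R{\left(s \right)} = s$
$\left(\left(2 R{\left(-5 \right)} + a{\left(-2,1 \right)}\right) + 0 \cdot 3\right)^{2} = \left(\left(2 \left(-5\right) + 1 \left(1 - 2\right)\right) + 0 \cdot 3\right)^{2} = \left(\left(-10 + 1 \left(-1\right)\right) + 0\right)^{2} = \left(\left(-10 - 1\right) + 0\right)^{2} = \left(-11 + 0\right)^{2} = \left(-11\right)^{2} = 121$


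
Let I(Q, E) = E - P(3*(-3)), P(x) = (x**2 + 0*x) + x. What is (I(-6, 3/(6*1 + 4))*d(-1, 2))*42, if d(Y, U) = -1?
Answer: 15057/5 ≈ 3011.4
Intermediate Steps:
P(x) = x + x**2 (P(x) = (x**2 + 0) + x = x**2 + x = x + x**2)
I(Q, E) = -72 + E (I(Q, E) = E - 3*(-3)*(1 + 3*(-3)) = E - (-9)*(1 - 9) = E - (-9)*(-8) = E - 1*72 = E - 72 = -72 + E)
(I(-6, 3/(6*1 + 4))*d(-1, 2))*42 = ((-72 + 3/(6*1 + 4))*(-1))*42 = ((-72 + 3/(6 + 4))*(-1))*42 = ((-72 + 3/10)*(-1))*42 = -717/10*(-1)*42 = (717/10)*42 = 15057/5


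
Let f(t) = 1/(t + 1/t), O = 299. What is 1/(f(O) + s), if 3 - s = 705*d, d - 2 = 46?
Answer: -89402/3025095175 ≈ -2.9553e-5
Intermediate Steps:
d = 48 (d = 2 + 46 = 48)
s = -33837 (s = 3 - 705*48 = 3 - 1*33840 = 3 - 33840 = -33837)
1/(f(O) + s) = 1/(299/(1 + 299²) - 33837) = 1/(299/(1 + 89401) - 33837) = 1/(299/89402 - 33837) = 1/(-3025095175/89402) = -89402/3025095175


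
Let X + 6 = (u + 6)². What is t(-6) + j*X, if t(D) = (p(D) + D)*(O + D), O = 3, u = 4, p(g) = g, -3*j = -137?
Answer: 12986/3 ≈ 4328.7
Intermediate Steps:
j = 137/3 (j = -⅓*(-137) = 137/3 ≈ 45.667)
X = 94 (X = -6 + (4 + 6)² = -6 + 10² = -6 + 100 = 94)
t(D) = 2*D*(3 + D) (t(D) = (D + D)*(3 + D) = (2*D)*(3 + D) = 2*D*(3 + D))
t(-6) + j*X = 2*(-6)*(3 - 6) + (137/3)*94 = 2*(-6)*(-3) + 12878/3 = 36 + 12878/3 = 12986/3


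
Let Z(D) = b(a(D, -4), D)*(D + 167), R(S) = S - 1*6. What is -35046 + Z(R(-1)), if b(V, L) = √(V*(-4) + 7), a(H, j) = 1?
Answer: -35046 + 160*√3 ≈ -34769.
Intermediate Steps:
b(V, L) = √(7 - 4*V) (b(V, L) = √(-4*V + 7) = √(7 - 4*V))
R(S) = -6 + S (R(S) = S - 6 = -6 + S)
Z(D) = √3*(167 + D) (Z(D) = √(7 - 4*1)*(D + 167) = √(7 - 4)*(167 + D) = √3*(167 + D))
-35046 + Z(R(-1)) = -35046 + √3*(167 + (-6 - 1)) = -35046 + √3*(167 - 7) = -35046 + √3*160 = -35046 + 160*√3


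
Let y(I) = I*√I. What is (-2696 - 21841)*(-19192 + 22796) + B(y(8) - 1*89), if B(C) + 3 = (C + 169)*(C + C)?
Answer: -88444567 - 288*√2 ≈ -8.8445e+7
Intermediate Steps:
y(I) = I^(3/2)
B(C) = -3 + 2*C*(169 + C) (B(C) = -3 + (C + 169)*(C + C) = -3 + (169 + C)*(2*C) = -3 + 2*C*(169 + C))
(-2696 - 21841)*(-19192 + 22796) + B(y(8) - 1*89) = (-2696 - 21841)*(-19192 + 22796) + (-3 + 2*(8^(3/2) - 1*89)² + 338*(8^(3/2) - 1*89)) = -24537*3604 + (-3 + 2*(16*√2 - 89)² + 338*(16*√2 - 89)) = -88431348 + (-3 + 2*(-89 + 16*√2)² + 338*(-89 + 16*√2)) = -88431348 + (-3 + 2*(-89 + 16*√2)² + (-30082 + 5408*√2)) = -88431348 + (-30085 + 2*(-89 + 16*√2)² + 5408*√2) = -88461433 + 2*(-89 + 16*√2)² + 5408*√2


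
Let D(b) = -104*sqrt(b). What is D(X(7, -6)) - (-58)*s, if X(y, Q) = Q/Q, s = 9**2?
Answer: 4594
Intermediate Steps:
s = 81
X(y, Q) = 1
D(X(7, -6)) - (-58)*s = -104*sqrt(1) - (-58)*81 = -104*1 - 1*(-4698) = -104 + 4698 = 4594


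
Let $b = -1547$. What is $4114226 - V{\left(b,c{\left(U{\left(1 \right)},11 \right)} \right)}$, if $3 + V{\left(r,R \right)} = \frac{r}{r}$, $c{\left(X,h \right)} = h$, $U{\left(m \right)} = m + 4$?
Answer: $4114228$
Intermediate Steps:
$U{\left(m \right)} = 4 + m$
$V{\left(r,R \right)} = -2$ ($V{\left(r,R \right)} = -3 + \frac{r}{r} = -3 + 1 = -2$)
$4114226 - V{\left(b,c{\left(U{\left(1 \right)},11 \right)} \right)} = 4114226 - -2 = 4114226 + 2 = 4114228$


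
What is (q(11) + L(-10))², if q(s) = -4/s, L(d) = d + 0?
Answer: 12996/121 ≈ 107.40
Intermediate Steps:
L(d) = d
(q(11) + L(-10))² = (-4/11 - 10)² = (-114/11)² = 12996/121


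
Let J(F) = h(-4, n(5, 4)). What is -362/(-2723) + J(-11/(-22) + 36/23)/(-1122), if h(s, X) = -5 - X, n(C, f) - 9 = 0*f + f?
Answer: 75863/509201 ≈ 0.14898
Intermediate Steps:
n(C, f) = 9 + f (n(C, f) = 9 + (0*f + f) = 9 + (0 + f) = 9 + f)
J(F) = -18 (J(F) = -5 - (9 + 4) = -5 - 1*13 = -5 - 13 = -18)
-362/(-2723) + J(-11/(-22) + 36/23)/(-1122) = -362/(-2723) - 18/(-1122) = -362*(-1/2723) - 18*(-1/1122) = 362/2723 + 3/187 = 75863/509201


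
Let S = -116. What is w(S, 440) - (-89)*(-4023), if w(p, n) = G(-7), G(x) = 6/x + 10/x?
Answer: -2506345/7 ≈ -3.5805e+5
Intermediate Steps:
G(x) = 16/x
w(p, n) = -16/7 (w(p, n) = 16/(-7) = 16*(-⅐) = -16/7)
w(S, 440) - (-89)*(-4023) = -16/7 - (-89)*(-4023) = -16/7 - 1*358047 = -16/7 - 358047 = -2506345/7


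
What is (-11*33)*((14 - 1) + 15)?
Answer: -10164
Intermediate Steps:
(-11*33)*((14 - 1) + 15) = -363*(13 + 15) = -363*28 = -10164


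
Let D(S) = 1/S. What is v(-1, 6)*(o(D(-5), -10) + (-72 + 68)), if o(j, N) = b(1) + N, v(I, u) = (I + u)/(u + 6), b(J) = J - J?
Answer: -35/6 ≈ -5.8333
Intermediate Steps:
b(J) = 0
v(I, u) = (I + u)/(6 + u)
o(j, N) = N (o(j, N) = 0 + N = N)
v(-1, 6)*(o(D(-5), -10) + (-72 + 68)) = ((-1 + 6)/(6 + 6))*(-10 + (-72 + 68)) = (5/12)*(-10 - 4) = ((1/12)*5)*(-14) = (5/12)*(-14) = -35/6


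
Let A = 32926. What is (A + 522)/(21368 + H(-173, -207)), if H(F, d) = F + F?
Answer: 16724/10511 ≈ 1.5911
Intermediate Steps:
H(F, d) = 2*F
(A + 522)/(21368 + H(-173, -207)) = (32926 + 522)/(21368 + 2*(-173)) = 33448/(21368 - 346) = 33448/21022 = 33448*(1/21022) = 16724/10511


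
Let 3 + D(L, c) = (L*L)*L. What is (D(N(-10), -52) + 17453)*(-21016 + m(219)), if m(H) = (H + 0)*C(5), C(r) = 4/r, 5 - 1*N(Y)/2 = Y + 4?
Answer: -2927923992/5 ≈ -5.8558e+8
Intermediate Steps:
N(Y) = 2 - 2*Y (N(Y) = 10 - 2*(Y + 4) = 10 - 2*(4 + Y) = 10 + (-8 - 2*Y) = 2 - 2*Y)
m(H) = 4*H/5 (m(H) = (H + 0)*(4/5) = H*(4*(1/5)) = H*(4/5) = 4*H/5)
D(L, c) = -3 + L**3 (D(L, c) = -3 + (L*L)*L = -3 + L**2*L = -3 + L**3)
(D(N(-10), -52) + 17453)*(-21016 + m(219)) = ((-3 + (2 - 2*(-10))**3) + 17453)*(-21016 + (4/5)*219) = ((-3 + (2 + 20)**3) + 17453)*(-21016 + 876/5) = ((-3 + 22**3) + 17453)*(-104204/5) = ((-3 + 10648) + 17453)*(-104204/5) = (10645 + 17453)*(-104204/5) = 28098*(-104204/5) = -2927923992/5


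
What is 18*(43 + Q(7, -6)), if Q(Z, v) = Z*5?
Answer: 1404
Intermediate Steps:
Q(Z, v) = 5*Z
18*(43 + Q(7, -6)) = 18*(43 + 5*7) = 18*(43 + 35) = 18*78 = 1404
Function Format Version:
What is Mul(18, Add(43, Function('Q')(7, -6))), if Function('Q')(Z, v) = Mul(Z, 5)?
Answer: 1404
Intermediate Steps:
Function('Q')(Z, v) = Mul(5, Z)
Mul(18, Add(43, Function('Q')(7, -6))) = Mul(18, Add(43, Mul(5, 7))) = Mul(18, Add(43, 35)) = Mul(18, 78) = 1404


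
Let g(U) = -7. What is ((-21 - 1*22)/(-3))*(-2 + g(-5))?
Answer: -129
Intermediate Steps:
((-21 - 1*22)/(-3))*(-2 + g(-5)) = ((-21 - 1*22)/(-3))*(-2 - 7) = ((-21 - 22)*(-⅓))*(-9) = -43*(-⅓)*(-9) = (43/3)*(-9) = -129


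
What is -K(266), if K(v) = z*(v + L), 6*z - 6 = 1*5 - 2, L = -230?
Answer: -54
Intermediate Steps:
z = 3/2 (z = 1 + (1*5 - 2)/6 = 1 + (5 - 2)/6 = 1 + (⅙)*3 = 1 + ½ = 3/2 ≈ 1.5000)
K(v) = -345 + 3*v/2 (K(v) = 3*(v - 230)/2 = 3*(-230 + v)/2 = -345 + 3*v/2)
-K(266) = -(-345 + (3/2)*266) = -(-345 + 399) = -1*54 = -54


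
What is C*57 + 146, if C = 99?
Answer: 5789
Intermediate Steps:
C*57 + 146 = 99*57 + 146 = 5643 + 146 = 5789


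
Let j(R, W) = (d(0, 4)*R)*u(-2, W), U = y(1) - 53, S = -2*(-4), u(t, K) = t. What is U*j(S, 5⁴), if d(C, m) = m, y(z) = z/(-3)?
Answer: 10240/3 ≈ 3413.3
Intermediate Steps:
y(z) = -z/3 (y(z) = z*(-⅓) = -z/3)
S = 8
U = -160/3 (U = -⅓*1 - 53 = -⅓ - 53 = -160/3 ≈ -53.333)
j(R, W) = -8*R (j(R, W) = (4*R)*(-2) = -8*R)
U*j(S, 5⁴) = -(-1280)*8/3 = -160/3*(-64) = 10240/3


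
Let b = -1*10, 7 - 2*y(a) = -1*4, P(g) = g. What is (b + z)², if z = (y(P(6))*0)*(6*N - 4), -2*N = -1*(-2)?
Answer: 100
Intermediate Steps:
N = -1 (N = -(-1)*(-2)/2 = -½*2 = -1)
y(a) = 11/2 (y(a) = 7/2 - (-1)*4/2 = 7/2 - ½*(-4) = 7/2 + 2 = 11/2)
b = -10
z = 0 (z = ((11/2)*0)*(6*(-1) - 4) = 0*(-6 - 4) = 0*(-10) = 0)
(b + z)² = (-10 + 0)² = (-10)² = 100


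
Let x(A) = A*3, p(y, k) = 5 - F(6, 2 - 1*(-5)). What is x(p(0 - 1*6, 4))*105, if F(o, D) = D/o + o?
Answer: -1365/2 ≈ -682.50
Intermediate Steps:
F(o, D) = o + D/o
p(y, k) = -13/6 (p(y, k) = 5 - (6 + (2 - 1*(-5))/6) = 5 - (6 + (2 + 5)*(⅙)) = 5 - (6 + 7*(⅙)) = 5 - (6 + 7/6) = 5 - 1*43/6 = 5 - 43/6 = -13/6)
x(A) = 3*A
x(p(0 - 1*6, 4))*105 = (3*(-13/6))*105 = -13/2*105 = -1365/2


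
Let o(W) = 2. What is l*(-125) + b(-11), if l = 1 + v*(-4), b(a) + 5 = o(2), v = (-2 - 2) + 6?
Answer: 872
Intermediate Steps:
v = 2 (v = -4 + 6 = 2)
b(a) = -3 (b(a) = -5 + 2 = -3)
l = -7 (l = 1 + 2*(-4) = 1 - 8 = -7)
l*(-125) + b(-11) = -7*(-125) - 3 = 875 - 3 = 872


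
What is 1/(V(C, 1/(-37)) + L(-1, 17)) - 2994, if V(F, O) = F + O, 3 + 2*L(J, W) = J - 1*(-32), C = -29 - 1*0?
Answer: -1664701/556 ≈ -2994.1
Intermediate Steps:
C = -29 (C = -29 + 0 = -29)
L(J, W) = 29/2 + J/2 (L(J, W) = -3/2 + (J - 1*(-32))/2 = -3/2 + (J + 32)/2 = -3/2 + (32 + J)/2 = -3/2 + (16 + J/2) = 29/2 + J/2)
1/(V(C, 1/(-37)) + L(-1, 17)) - 2994 = 1/((-29 + 1/(-37)) + (29/2 + (½)*(-1))) - 2994 = 1/((-29 - 1/37) + (29/2 - ½)) - 2994 = 1/(-1074/37 + 14) - 2994 = 1/(-556/37) - 2994 = -37/556 - 2994 = -1664701/556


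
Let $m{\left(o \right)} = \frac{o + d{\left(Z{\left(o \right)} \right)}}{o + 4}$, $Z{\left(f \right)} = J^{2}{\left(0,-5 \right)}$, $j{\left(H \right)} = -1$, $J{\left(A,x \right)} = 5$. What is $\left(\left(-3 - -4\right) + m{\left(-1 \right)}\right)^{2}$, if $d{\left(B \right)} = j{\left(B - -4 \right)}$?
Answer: $\frac{1}{9} \approx 0.11111$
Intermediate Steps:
$Z{\left(f \right)} = 25$ ($Z{\left(f \right)} = 5^{2} = 25$)
$d{\left(B \right)} = -1$
$m{\left(o \right)} = \frac{-1 + o}{4 + o}$ ($m{\left(o \right)} = \frac{o - 1}{o + 4} = \frac{-1 + o}{4 + o}$)
$\left(\left(-3 - -4\right) + m{\left(-1 \right)}\right)^{2} = \left(\left(-3 - -4\right) + \frac{-1 - 1}{4 - 1}\right)^{2} = \left(\left(-3 + 4\right) + \frac{1}{3} \left(-2\right)\right)^{2} = \left(1 + \frac{1}{3} \left(-2\right)\right)^{2} = \left(1 - \frac{2}{3}\right)^{2} = \left(\frac{1}{3}\right)^{2} = \frac{1}{9}$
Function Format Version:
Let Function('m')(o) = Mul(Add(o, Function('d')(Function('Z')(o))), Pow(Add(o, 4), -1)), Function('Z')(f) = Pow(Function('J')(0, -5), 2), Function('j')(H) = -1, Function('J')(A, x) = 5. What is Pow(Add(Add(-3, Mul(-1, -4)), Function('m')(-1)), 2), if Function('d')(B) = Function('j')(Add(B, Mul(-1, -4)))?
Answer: Rational(1, 9) ≈ 0.11111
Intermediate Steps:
Function('Z')(f) = 25 (Function('Z')(f) = Pow(5, 2) = 25)
Function('d')(B) = -1
Function('m')(o) = Mul(Pow(Add(4, o), -1), Add(-1, o)) (Function('m')(o) = Mul(Add(o, -1), Pow(Add(o, 4), -1)) = Mul(Add(-1, o), Pow(Add(4, o), -1)) = Mul(Pow(Add(4, o), -1), Add(-1, o)))
Pow(Add(Add(-3, Mul(-1, -4)), Function('m')(-1)), 2) = Pow(Add(Add(-3, Mul(-1, -4)), Mul(Pow(Add(4, -1), -1), Add(-1, -1))), 2) = Pow(Add(Add(-3, 4), Mul(Pow(3, -1), -2)), 2) = Pow(Add(1, Mul(Rational(1, 3), -2)), 2) = Pow(Add(1, Rational(-2, 3)), 2) = Pow(Rational(1, 3), 2) = Rational(1, 9)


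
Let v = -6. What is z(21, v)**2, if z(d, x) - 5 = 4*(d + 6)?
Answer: 12769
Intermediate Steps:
z(d, x) = 29 + 4*d (z(d, x) = 5 + 4*(d + 6) = 5 + 4*(6 + d) = 5 + (24 + 4*d) = 29 + 4*d)
z(21, v)**2 = (29 + 4*21)**2 = (29 + 84)**2 = 113**2 = 12769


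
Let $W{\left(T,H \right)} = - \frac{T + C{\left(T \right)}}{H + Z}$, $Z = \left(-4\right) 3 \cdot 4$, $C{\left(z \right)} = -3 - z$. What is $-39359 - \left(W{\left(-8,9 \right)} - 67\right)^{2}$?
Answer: $- \frac{7412055}{169} \approx -43858.0$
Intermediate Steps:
$Z = -48$ ($Z = \left(-12\right) 4 = -48$)
$W{\left(T,H \right)} = \frac{3}{-48 + H}$ ($W{\left(T,H \right)} = - \frac{T - \left(3 + T\right)}{H - 48} = - \frac{-3}{-48 + H} = \frac{3}{-48 + H}$)
$-39359 - \left(W{\left(-8,9 \right)} - 67\right)^{2} = -39359 - \left(\frac{3}{-48 + 9} - 67\right)^{2} = -39359 - \left(\frac{3}{-39} - 67\right)^{2} = -39359 - \left(3 \left(- \frac{1}{39}\right) - 67\right)^{2} = -39359 - \left(- \frac{1}{13} - 67\right)^{2} = -39359 - \left(- \frac{872}{13}\right)^{2} = -39359 - \frac{760384}{169} = - \frac{7412055}{169}$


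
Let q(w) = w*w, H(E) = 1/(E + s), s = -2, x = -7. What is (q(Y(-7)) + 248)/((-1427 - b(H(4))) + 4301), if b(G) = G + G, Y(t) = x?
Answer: 297/2873 ≈ 0.10338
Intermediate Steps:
Y(t) = -7
H(E) = 1/(-2 + E) (H(E) = 1/(E - 2) = 1/(-2 + E))
b(G) = 2*G
q(w) = w²
(q(Y(-7)) + 248)/((-1427 - b(H(4))) + 4301) = ((-7)² + 248)/((-1427 - 2/(-2 + 4)) + 4301) = (49 + 248)/((-1427 - 2/2) + 4301) = 297/((-1427 - 2/2) + 4301) = 297/((-1427 - 1*1) + 4301) = 297/((-1427 - 1) + 4301) = 297/(-1428 + 4301) = 297/2873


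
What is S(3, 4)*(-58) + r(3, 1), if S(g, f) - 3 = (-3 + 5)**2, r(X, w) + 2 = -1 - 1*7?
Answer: -416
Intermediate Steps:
r(X, w) = -10 (r(X, w) = -2 + (-1 - 1*7) = -2 + (-1 - 7) = -2 - 8 = -10)
S(g, f) = 7 (S(g, f) = 3 + (-3 + 5)**2 = 3 + 2**2 = 3 + 4 = 7)
S(3, 4)*(-58) + r(3, 1) = 7*(-58) - 10 = -406 - 10 = -416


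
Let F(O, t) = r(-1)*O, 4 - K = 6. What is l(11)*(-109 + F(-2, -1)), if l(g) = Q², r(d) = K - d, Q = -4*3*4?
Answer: -246528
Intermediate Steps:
K = -2 (K = 4 - 1*6 = 4 - 6 = -2)
Q = -48 (Q = -12*4 = -48)
r(d) = -2 - d
l(g) = 2304 (l(g) = (-48)² = 2304)
F(O, t) = -O (F(O, t) = (-2 - 1*(-1))*O = (-2 + 1)*O = -O)
l(11)*(-109 + F(-2, -1)) = 2304*(-109 - 1*(-2)) = 2304*(-109 + 2) = 2304*(-107) = -246528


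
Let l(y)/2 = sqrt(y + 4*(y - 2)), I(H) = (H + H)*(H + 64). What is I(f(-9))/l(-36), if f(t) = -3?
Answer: 183*I*sqrt(47)/94 ≈ 13.347*I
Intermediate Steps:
I(H) = 2*H*(64 + H) (I(H) = (2*H)*(64 + H) = 2*H*(64 + H))
l(y) = 2*sqrt(-8 + 5*y) (l(y) = 2*sqrt(y + 4*(y - 2)) = 2*sqrt(y + 4*(-2 + y)) = 2*sqrt(y + (-8 + 4*y)) = 2*sqrt(-8 + 5*y))
I(f(-9))/l(-36) = (2*(-3)*(64 - 3))/((2*sqrt(-8 + 5*(-36)))) = (2*(-3)*61)/((2*sqrt(-8 - 180))) = -366*(-I*sqrt(47)/188) = -(-183)*I*sqrt(47)/94 = 183*I*sqrt(47)/94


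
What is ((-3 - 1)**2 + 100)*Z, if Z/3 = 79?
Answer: 27492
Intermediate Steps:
Z = 237 (Z = 3*79 = 237)
((-3 - 1)**2 + 100)*Z = ((-3 - 1)**2 + 100)*237 = ((-4)**2 + 100)*237 = (16 + 100)*237 = 116*237 = 27492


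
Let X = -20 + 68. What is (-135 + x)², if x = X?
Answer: 7569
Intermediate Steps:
X = 48
x = 48
(-135 + x)² = (-135 + 48)² = (-87)² = 7569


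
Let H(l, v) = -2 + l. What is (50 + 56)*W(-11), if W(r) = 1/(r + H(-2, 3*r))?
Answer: -106/15 ≈ -7.0667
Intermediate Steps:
W(r) = 1/(-4 + r) (W(r) = 1/(r + (-2 - 2)) = 1/(r - 4) = 1/(-4 + r))
(50 + 56)*W(-11) = (50 + 56)/(-4 - 11) = 106/(-15) = 106*(-1/15) = -106/15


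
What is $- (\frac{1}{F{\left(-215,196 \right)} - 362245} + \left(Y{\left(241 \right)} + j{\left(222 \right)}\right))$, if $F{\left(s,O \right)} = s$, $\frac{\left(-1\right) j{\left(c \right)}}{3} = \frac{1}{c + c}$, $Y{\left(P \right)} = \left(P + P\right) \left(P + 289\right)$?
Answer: $- \frac{856494769637}{3352755} \approx -2.5546 \cdot 10^{5}$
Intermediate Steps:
$Y{\left(P \right)} = 2 P \left(289 + P\right)$
$j{\left(c \right)} = - \frac{3}{2 c}$ ($j{\left(c \right)} = - \frac{3}{c + c} = - \frac{3}{2 c}$)
$- (\frac{1}{F{\left(-215,196 \right)} - 362245} + \left(Y{\left(241 \right)} + j{\left(222 \right)}\right)) = - (\frac{1}{-215 - 362245} + \left(2 \cdot 241 \left(289 + 241\right) - \frac{3}{2 \cdot 222}\right)) = - (\frac{1}{-362460} + \left(2 \cdot 241 \cdot 530 - \frac{1}{148}\right)) = - (- \frac{1}{362460} + \left(255460 - \frac{1}{148}\right)) = - (- \frac{1}{362460} + \frac{37808079}{148}) = \left(-1\right) \frac{856494769637}{3352755} = - \frac{856494769637}{3352755}$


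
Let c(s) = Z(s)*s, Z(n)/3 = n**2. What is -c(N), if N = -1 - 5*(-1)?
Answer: -192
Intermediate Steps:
Z(n) = 3*n**2
N = 4 (N = -1 + 5 = 4)
c(s) = 3*s**3 (c(s) = (3*s**2)*s = 3*s**3)
-c(N) = -3*4**3 = -3*64 = -1*192 = -192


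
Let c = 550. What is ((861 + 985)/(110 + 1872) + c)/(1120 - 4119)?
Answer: -545973/2972009 ≈ -0.18371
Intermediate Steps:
((861 + 985)/(110 + 1872) + c)/(1120 - 4119) = ((861 + 985)/(110 + 1872) + 550)/(1120 - 4119) = (1846/1982 + 550)/(-2999) = (1846*(1/1982) + 550)*(-1/2999) = (923/991 + 550)*(-1/2999) = (545973/991)*(-1/2999) = -545973/2972009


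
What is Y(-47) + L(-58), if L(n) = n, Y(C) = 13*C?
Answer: -669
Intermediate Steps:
Y(-47) + L(-58) = 13*(-47) - 58 = -611 - 58 = -669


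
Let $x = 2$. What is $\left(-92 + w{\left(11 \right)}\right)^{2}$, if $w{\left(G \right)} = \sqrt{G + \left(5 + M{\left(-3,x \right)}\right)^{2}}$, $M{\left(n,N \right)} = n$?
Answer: $\left(92 - \sqrt{15}\right)^{2} \approx 7766.4$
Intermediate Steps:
$w{\left(G \right)} = \sqrt{4 + G}$ ($w{\left(G \right)} = \sqrt{G + \left(5 - 3\right)^{2}} = \sqrt{G + 2^{2}} = \sqrt{G + 4} = \sqrt{4 + G}$)
$\left(-92 + w{\left(11 \right)}\right)^{2} = \left(-92 + \sqrt{4 + 11}\right)^{2} = \left(-92 + \sqrt{15}\right)^{2}$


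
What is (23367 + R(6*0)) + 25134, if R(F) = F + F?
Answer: 48501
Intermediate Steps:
R(F) = 2*F
(23367 + R(6*0)) + 25134 = (23367 + 2*(6*0)) + 25134 = (23367 + 2*0) + 25134 = (23367 + 0) + 25134 = 23367 + 25134 = 48501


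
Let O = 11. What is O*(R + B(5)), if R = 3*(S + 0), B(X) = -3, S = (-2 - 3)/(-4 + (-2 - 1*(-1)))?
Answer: 0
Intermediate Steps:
S = 1 (S = -5/(-4 + (-2 + 1)) = -5/(-4 - 1) = -5/(-5) = -5*(-⅕) = 1)
R = 3 (R = 3*(1 + 0) = 3*1 = 3)
O*(R + B(5)) = 11*(3 - 3) = 11*0 = 0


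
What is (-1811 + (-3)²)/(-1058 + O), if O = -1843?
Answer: 1802/2901 ≈ 0.62117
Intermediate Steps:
(-1811 + (-3)²)/(-1058 + O) = (-1811 + (-3)²)/(-1058 - 1843) = (-1811 + 9)/(-2901) = -1802*(-1/2901) = 1802/2901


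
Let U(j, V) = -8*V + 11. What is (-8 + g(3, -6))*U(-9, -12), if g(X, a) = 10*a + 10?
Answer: -6206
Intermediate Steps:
g(X, a) = 10 + 10*a
U(j, V) = 11 - 8*V
(-8 + g(3, -6))*U(-9, -12) = (-8 + (10 + 10*(-6)))*(11 - 8*(-12)) = (-8 + (10 - 60))*(11 + 96) = (-8 - 50)*107 = -58*107 = -6206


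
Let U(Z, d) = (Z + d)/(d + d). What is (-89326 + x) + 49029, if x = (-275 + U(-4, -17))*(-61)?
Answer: -801029/34 ≈ -23560.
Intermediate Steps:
U(Z, d) = (Z + d)/(2*d) (U(Z, d) = (Z + d)/((2*d)) = (Z + d)*(1/(2*d)) = (Z + d)/(2*d))
x = 569069/34 (x = (-275 + (½)*(-4 - 17)/(-17))*(-61) = (-275 + (½)*(-1/17)*(-21))*(-61) = (-275 + 21/34)*(-61) = -9329/34*(-61) = 569069/34 ≈ 16737.)
(-89326 + x) + 49029 = (-89326 + 569069/34) + 49029 = -2468015/34 + 49029 = -801029/34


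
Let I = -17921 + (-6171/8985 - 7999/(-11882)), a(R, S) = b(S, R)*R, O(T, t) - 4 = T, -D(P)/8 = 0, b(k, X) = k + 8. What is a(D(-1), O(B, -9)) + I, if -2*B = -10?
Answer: -637747763659/35586590 ≈ -17921.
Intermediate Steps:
b(k, X) = 8 + k
B = 5 (B = -1/2*(-10) = 5)
D(P) = 0 (D(P) = -8*0 = 0)
O(T, t) = 4 + T
a(R, S) = R*(8 + S) (a(R, S) = (8 + S)*R = R*(8 + S))
I = -637747763659/35586590 (I = -17921 + (-6171*1/8985 - 7999*(-1/11882)) = -17921 + (-2057/2995 + 7999/11882) = -17921 - 484269/35586590 = -637747763659/35586590 ≈ -17921.)
a(D(-1), O(B, -9)) + I = 0*(8 + (4 + 5)) - 637747763659/35586590 = 0*(8 + 9) - 637747763659/35586590 = 0*17 - 637747763659/35586590 = 0 - 637747763659/35586590 = -637747763659/35586590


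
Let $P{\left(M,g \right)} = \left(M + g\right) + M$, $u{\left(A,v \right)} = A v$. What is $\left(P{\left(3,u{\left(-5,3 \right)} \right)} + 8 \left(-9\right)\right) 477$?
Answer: $-38637$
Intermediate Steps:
$P{\left(M,g \right)} = g + 2 M$
$\left(P{\left(3,u{\left(-5,3 \right)} \right)} + 8 \left(-9\right)\right) 477 = \left(\left(\left(-5\right) 3 + 2 \cdot 3\right) + 8 \left(-9\right)\right) 477 = \left(\left(-15 + 6\right) - 72\right) 477 = \left(-9 - 72\right) 477 = \left(-81\right) 477 = -38637$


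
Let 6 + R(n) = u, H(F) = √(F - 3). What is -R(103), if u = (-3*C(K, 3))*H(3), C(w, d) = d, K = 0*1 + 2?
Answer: 6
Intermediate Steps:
H(F) = √(-3 + F)
K = 2 (K = 0 + 2 = 2)
u = 0 (u = (-3*3)*√(-3 + 3) = -9*√0 = -9*0 = 0)
R(n) = -6 (R(n) = -6 + 0 = -6)
-R(103) = -1*(-6) = 6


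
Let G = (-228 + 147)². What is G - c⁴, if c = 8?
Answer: 2465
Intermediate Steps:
G = 6561 (G = (-81)² = 6561)
G - c⁴ = 6561 - 1*8⁴ = 6561 - 1*4096 = 6561 - 4096 = 2465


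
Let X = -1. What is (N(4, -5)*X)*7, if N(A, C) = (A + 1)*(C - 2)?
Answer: 245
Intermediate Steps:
N(A, C) = (1 + A)*(-2 + C)
(N(4, -5)*X)*7 = ((-2 - 5 - 2*4 + 4*(-5))*(-1))*7 = ((-2 - 5 - 8 - 20)*(-1))*7 = -35*(-1)*7 = 35*7 = 245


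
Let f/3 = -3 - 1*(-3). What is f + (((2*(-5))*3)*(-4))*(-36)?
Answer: -4320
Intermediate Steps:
f = 0 (f = 3*(-3 - 1*(-3)) = 3*(-3 + 3) = 3*0 = 0)
f + (((2*(-5))*3)*(-4))*(-36) = 0 + (((2*(-5))*3)*(-4))*(-36) = 0 + (-10*3*(-4))*(-36) = 0 - 30*(-4)*(-36) = 0 + 120*(-36) = 0 - 4320 = -4320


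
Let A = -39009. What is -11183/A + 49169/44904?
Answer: 806731651/583886712 ≈ 1.3817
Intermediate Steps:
-11183/A + 49169/44904 = -11183/(-39009) + 49169/44904 = -11183*(-1/39009) + 49169*(1/44904) = 11183/39009 + 49169/44904 = 806731651/583886712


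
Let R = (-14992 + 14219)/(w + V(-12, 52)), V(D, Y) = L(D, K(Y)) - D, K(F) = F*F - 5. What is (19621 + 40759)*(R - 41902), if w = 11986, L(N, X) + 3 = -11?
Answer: -7580019777395/2996 ≈ -2.5300e+9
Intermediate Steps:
K(F) = -5 + F² (K(F) = F² - 5 = -5 + F²)
L(N, X) = -14 (L(N, X) = -3 - 11 = -14)
V(D, Y) = -14 - D
R = -773/11984 (R = (-14992 + 14219)/(11986 + (-14 - 1*(-12))) = -773/(11986 + (-14 + 12)) = -773/(11986 - 2) = -773/11984 ≈ -0.064503)
(19621 + 40759)*(R - 41902) = (19621 + 40759)*(-773/11984 - 41902) = 60380*(-502154341/11984) = -7580019777395/2996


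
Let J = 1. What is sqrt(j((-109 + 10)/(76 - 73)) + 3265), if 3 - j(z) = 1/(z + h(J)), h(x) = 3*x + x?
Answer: sqrt(2748417)/29 ≈ 57.167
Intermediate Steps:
h(x) = 4*x
j(z) = 3 - 1/(4 + z) (j(z) = 3 - 1/(z + 4*1) = 3 - 1/(z + 4) = 3 - 1/(4 + z))
sqrt(j((-109 + 10)/(76 - 73)) + 3265) = sqrt((11 + 3*((-109 + 10)/(76 - 73)))/(4 + (-109 + 10)/(76 - 73)) + 3265) = sqrt((11 + 3*(-99/3))/(4 - 99/3) + 3265) = sqrt((11 + 3*(-99*1/3))/(4 - 99*1/3) + 3265) = sqrt((11 + 3*(-33))/(4 - 33) + 3265) = sqrt((11 - 99)/(-29) + 3265) = sqrt(-1/29*(-88) + 3265) = sqrt(88/29 + 3265) = sqrt(94773/29) = sqrt(2748417)/29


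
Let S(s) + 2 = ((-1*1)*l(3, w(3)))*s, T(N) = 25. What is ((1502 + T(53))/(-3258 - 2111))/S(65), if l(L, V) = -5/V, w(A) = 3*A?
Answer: -13743/1648283 ≈ -0.0083378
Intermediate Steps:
S(s) = -2 + 5*s/9 (S(s) = -2 + ((-1*1)*(-5/(3*3)))*s = -2 + (-(-5)/9)*s = -2 + (-1*(-5/9))*s = -2 + 5*s/9)
((1502 + T(53))/(-3258 - 2111))/S(65) = ((1502 + 25)/(-3258 - 2111))/(-2 + (5/9)*65) = (1527/(-5369))/(-2 + 325/9) = (1527*(-1/5369))/(307/9) = -1527/5369*9/307 = -13743/1648283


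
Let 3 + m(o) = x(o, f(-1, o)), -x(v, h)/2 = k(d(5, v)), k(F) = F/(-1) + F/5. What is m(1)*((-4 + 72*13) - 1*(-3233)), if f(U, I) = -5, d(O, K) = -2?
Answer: -25823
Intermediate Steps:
k(F) = -4*F/5 (k(F) = F*(-1) + F*(1/5) = -F + F/5 = -4*F/5)
x(v, h) = -16/5 (x(v, h) = -(-8)*(-2)/5 = -2*8/5 = -16/5)
m(o) = -31/5 (m(o) = -3 - 16/5 = -31/5)
m(1)*((-4 + 72*13) - 1*(-3233)) = -31*((-4 + 72*13) - 1*(-3233))/5 = -31*((-4 + 936) + 3233)/5 = -31*(932 + 3233)/5 = -31/5*4165 = -25823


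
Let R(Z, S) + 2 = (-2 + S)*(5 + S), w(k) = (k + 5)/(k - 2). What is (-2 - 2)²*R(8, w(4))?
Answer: 348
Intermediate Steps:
w(k) = (5 + k)/(-2 + k)
R(Z, S) = -2 + (-2 + S)*(5 + S)
(-2 - 2)²*R(8, w(4)) = (-2 - 2)²*(-12 + ((5 + 4)/(-2 + 4))² + 3*((5 + 4)/(-2 + 4))) = (-4)²*(-12 + (9/2)² + 3*(9/2)) = 16*(-12 + ((½)*9)² + 3*((½)*9)) = 16*(-12 + (9/2)² + 3*(9/2)) = 16*(-12 + 81/4 + 27/2) = 16*(87/4) = 348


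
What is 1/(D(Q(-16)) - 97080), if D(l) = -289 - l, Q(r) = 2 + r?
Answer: -1/97355 ≈ -1.0272e-5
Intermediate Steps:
1/(D(Q(-16)) - 97080) = 1/((-289 - (2 - 16)) - 97080) = 1/((-289 - 1*(-14)) - 97080) = 1/((-289 + 14) - 97080) = 1/(-275 - 97080) = 1/(-97355) = -1/97355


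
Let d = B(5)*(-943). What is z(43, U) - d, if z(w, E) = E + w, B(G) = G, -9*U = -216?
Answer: 4782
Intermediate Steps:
U = 24 (U = -⅑*(-216) = 24)
d = -4715 (d = 5*(-943) = -4715)
z(43, U) - d = (24 + 43) - 1*(-4715) = 67 + 4715 = 4782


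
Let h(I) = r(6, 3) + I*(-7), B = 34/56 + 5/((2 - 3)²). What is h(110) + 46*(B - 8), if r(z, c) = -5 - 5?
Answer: -12461/14 ≈ -890.07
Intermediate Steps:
r(z, c) = -10
B = 157/28 (B = 34*(1/56) + 5/((-1)²) = 17/28 + 5/1 = 17/28 + 5*1 = 17/28 + 5 = 157/28 ≈ 5.6071)
h(I) = -10 - 7*I (h(I) = -10 + I*(-7) = -10 - 7*I)
h(110) + 46*(B - 8) = (-10 - 7*110) + 46*(157/28 - 8) = (-10 - 770) + 46*(-67/28) = -780 - 1541/14 = -12461/14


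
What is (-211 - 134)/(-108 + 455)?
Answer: -345/347 ≈ -0.99424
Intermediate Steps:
(-211 - 134)/(-108 + 455) = -345/347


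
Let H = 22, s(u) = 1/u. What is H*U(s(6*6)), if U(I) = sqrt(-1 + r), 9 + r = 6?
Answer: 44*I ≈ 44.0*I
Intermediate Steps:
r = -3 (r = -9 + 6 = -3)
U(I) = 2*I (U(I) = sqrt(-1 - 3) = sqrt(-4) = 2*I)
H*U(s(6*6)) = 22*(2*I) = 44*I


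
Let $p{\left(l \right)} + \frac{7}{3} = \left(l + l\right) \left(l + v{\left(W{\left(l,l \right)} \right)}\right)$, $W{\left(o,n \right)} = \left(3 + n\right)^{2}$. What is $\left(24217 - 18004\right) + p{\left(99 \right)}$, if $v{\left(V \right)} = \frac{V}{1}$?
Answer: $\frac{6257414}{3} \approx 2.0858 \cdot 10^{6}$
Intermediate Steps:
$v{\left(V \right)} = V$ ($v{\left(V \right)} = V 1 = V$)
$p{\left(l \right)} = - \frac{7}{3} + 2 l \left(l + \left(3 + l\right)^{2}\right)$ ($p{\left(l \right)} = - \frac{7}{3} + \left(l + l\right) \left(l + \left(3 + l\right)^{2}\right) = - \frac{7}{3} + 2 l \left(l + \left(3 + l\right)^{2}\right)$)
$\left(24217 - 18004\right) + p{\left(99 \right)} = \left(24217 - 18004\right) + \left(- \frac{7}{3} + 2 \cdot 99^{2} + 2 \cdot 99 \left(3 + 99\right)^{2}\right) = \left(24217 - 18004\right) + \left(- \frac{7}{3} + 2 \cdot 9801 + 2 \cdot 99 \cdot 102^{2}\right) = 6213 + \left(- \frac{7}{3} + 19602 + 2 \cdot 99 \cdot 10404\right) = 6213 + \left(- \frac{7}{3} + 19602 + 2059992\right) = 6213 + \frac{6238775}{3} = \frac{6257414}{3}$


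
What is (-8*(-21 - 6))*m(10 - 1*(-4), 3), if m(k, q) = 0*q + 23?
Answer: 4968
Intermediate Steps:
m(k, q) = 23 (m(k, q) = 0 + 23 = 23)
(-8*(-21 - 6))*m(10 - 1*(-4), 3) = -8*(-21 - 6)*23 = -8*(-27)*23 = 216*23 = 4968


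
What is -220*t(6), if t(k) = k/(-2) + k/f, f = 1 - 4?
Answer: 1100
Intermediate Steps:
f = -3
t(k) = -5*k/6 (t(k) = k/(-2) + k/(-3) = k*(-½) + k*(-⅓) = -k/2 - k/3 = -5*k/6)
-220*t(6) = -(-550)*6/3 = -220*(-5) = 1100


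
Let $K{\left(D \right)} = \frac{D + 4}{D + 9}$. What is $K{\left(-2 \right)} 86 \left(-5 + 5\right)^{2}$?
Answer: $0$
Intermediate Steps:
$K{\left(D \right)} = \frac{4 + D}{9 + D}$
$K{\left(-2 \right)} 86 \left(-5 + 5\right)^{2} = \frac{4 - 2}{9 - 2} \cdot 86 \left(-5 + 5\right)^{2} = \frac{1}{7} \cdot 2 \cdot 86 \cdot 0^{2} = \frac{1}{7} \cdot 2 \cdot 86 \cdot 0 = \frac{2}{7} \cdot 86 \cdot 0 = \frac{172}{7} \cdot 0 = 0$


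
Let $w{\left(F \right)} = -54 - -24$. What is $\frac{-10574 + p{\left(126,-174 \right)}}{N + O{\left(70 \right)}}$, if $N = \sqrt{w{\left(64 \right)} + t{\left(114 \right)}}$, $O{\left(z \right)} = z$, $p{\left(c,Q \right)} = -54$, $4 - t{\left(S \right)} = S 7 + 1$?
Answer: $- \frac{148792}{1145} + \frac{10628 i \sqrt{33}}{1145} \approx -129.95 + 53.322 i$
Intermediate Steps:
$w{\left(F \right)} = -30$ ($w{\left(F \right)} = -54 + 24 = -30$)
$t{\left(S \right)} = 3 - 7 S$ ($t{\left(S \right)} = 4 - \left(S 7 + 1\right) = 4 - \left(7 S + 1\right) = 4 - \left(1 + 7 S\right) = 3 - 7 S$)
$N = 5 i \sqrt{33}$ ($N = \sqrt{-30 + \left(3 - 798\right)} = \sqrt{-30 - 795} = \sqrt{-825} = 5 i \sqrt{33} \approx 28.723 i$)
$\frac{-10574 + p{\left(126,-174 \right)}}{N + O{\left(70 \right)}} = \frac{-10574 - 54}{5 i \sqrt{33} + 70} = - \frac{10628}{70 + 5 i \sqrt{33}}$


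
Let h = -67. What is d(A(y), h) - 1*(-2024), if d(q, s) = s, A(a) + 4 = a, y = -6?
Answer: 1957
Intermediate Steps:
A(a) = -4 + a
d(A(y), h) - 1*(-2024) = -67 - 1*(-2024) = -67 + 2024 = 1957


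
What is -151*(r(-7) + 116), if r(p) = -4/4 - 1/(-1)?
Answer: -17516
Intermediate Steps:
r(p) = 0 (r(p) = -4*1/4 - 1*(-1) = -1 + 1 = 0)
-151*(r(-7) + 116) = -151*(0 + 116) = -151*116 = -17516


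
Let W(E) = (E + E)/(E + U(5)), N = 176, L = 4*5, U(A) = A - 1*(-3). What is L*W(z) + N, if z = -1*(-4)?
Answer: 568/3 ≈ 189.33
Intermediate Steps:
U(A) = 3 + A (U(A) = A + 3 = 3 + A)
L = 20
z = 4
W(E) = 2*E/(8 + E) (W(E) = (E + E)/(E + (3 + 5)) = (2*E)/(E + 8) = (2*E)/(8 + E) = 2*E/(8 + E))
L*W(z) + N = 20*(2*4/(8 + 4)) + 176 = 20*(2*4/12) + 176 = 20*(2*4*(1/12)) + 176 = 20*(⅔) + 176 = 40/3 + 176 = 568/3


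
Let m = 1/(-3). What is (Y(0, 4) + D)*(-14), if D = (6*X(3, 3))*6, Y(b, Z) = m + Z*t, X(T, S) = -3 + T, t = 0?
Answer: 14/3 ≈ 4.6667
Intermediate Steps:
m = -1/3 (m = 1*(-1/3) = -1/3 ≈ -0.33333)
Y(b, Z) = -1/3 (Y(b, Z) = -1/3 + Z*0 = -1/3 + 0 = -1/3)
D = 0 (D = (6*(-3 + 3))*6 = (6*0)*6 = 0*6 = 0)
(Y(0, 4) + D)*(-14) = (-1/3 + 0)*(-14) = -1/3*(-14) = 14/3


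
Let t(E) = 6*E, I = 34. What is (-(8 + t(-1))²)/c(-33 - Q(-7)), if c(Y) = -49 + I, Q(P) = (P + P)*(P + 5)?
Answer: 4/15 ≈ 0.26667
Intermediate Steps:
Q(P) = 2*P*(5 + P) (Q(P) = (2*P)*(5 + P) = 2*P*(5 + P))
c(Y) = -15 (c(Y) = -49 + 34 = -15)
(-(8 + t(-1))²)/c(-33 - Q(-7)) = -(8 + 6*(-1))²/(-15) = -(8 - 6)²*(-1/15) = -1*2²*(-1/15) = -1*4*(-1/15) = -4*(-1/15) = 4/15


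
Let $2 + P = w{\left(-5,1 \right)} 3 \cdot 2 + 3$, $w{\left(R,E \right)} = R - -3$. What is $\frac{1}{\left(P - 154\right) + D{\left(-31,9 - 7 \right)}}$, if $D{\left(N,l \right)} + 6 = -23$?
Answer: $- \frac{1}{194} \approx -0.0051546$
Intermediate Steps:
$w{\left(R,E \right)} = 3 + R$ ($w{\left(R,E \right)} = R + 3 = 3 + R$)
$D{\left(N,l \right)} = -29$ ($D{\left(N,l \right)} = -6 - 23 = -29$)
$P = -11$ ($P = -2 + \left(\left(3 - 5\right) 3 \cdot 2 + 3\right) = -2 + \left(\left(-2\right) 6 + 3\right) = -2 + \left(-12 + 3\right) = -2 - 9 = -11$)
$\frac{1}{\left(P - 154\right) + D{\left(-31,9 - 7 \right)}} = \frac{1}{\left(-11 - 154\right) - 29} = \frac{1}{-165 - 29} = \frac{1}{-194} = - \frac{1}{194}$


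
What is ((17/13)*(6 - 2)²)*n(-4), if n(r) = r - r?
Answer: 0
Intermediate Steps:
n(r) = 0
((17/13)*(6 - 2)²)*n(-4) = ((17/13)*(6 - 2)²)*0 = ((17*(1/13))*4²)*0 = ((17/13)*16)*0 = (272/13)*0 = 0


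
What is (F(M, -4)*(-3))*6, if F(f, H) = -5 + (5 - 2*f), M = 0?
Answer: 0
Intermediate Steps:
F(f, H) = -2*f
(F(M, -4)*(-3))*6 = (-2*0*(-3))*6 = (0*(-3))*6 = 0*6 = 0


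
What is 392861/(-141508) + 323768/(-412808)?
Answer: -25998990729/7301954308 ≈ -3.5606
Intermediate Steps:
392861/(-141508) + 323768/(-412808) = 392861*(-1/141508) + 323768*(-1/412808) = -392861/141508 - 40471/51601 = -25998990729/7301954308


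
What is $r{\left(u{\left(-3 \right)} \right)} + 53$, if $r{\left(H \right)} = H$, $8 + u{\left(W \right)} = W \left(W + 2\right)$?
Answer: $48$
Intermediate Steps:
$u{\left(W \right)} = -8 + W \left(2 + W\right)$ ($u{\left(W \right)} = -8 + W \left(W + 2\right) = -8 + W \left(2 + W\right)$)
$r{\left(u{\left(-3 \right)} \right)} + 53 = \left(-8 + \left(-3\right)^{2} + 2 \left(-3\right)\right) + 53 = \left(-8 + 9 - 6\right) + 53 = -5 + 53 = 48$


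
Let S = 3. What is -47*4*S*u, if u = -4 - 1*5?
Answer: 5076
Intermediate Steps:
u = -9 (u = -4 - 5 = -9)
-47*4*S*u = -47*4*3*(-9) = -564*(-9) = -47*(-108) = 5076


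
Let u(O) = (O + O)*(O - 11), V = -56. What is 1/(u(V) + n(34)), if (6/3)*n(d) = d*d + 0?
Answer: 1/8082 ≈ 0.00012373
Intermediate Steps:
u(O) = 2*O*(-11 + O) (u(O) = (2*O)*(-11 + O) = 2*O*(-11 + O))
n(d) = d²/2 (n(d) = (d*d + 0)/2 = (d² + 0)/2 = d²/2)
1/(u(V) + n(34)) = 1/(2*(-56)*(-11 - 56) + (½)*34²) = 1/(2*(-56)*(-67) + (½)*1156) = 1/(7504 + 578) = 1/8082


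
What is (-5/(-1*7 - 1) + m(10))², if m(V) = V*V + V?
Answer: 783225/64 ≈ 12238.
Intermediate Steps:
m(V) = V + V² (m(V) = V² + V = V + V²)
(-5/(-1*7 - 1) + m(10))² = (-5/(-1*7 - 1) + 10*(1 + 10))² = (-5/(-7 - 1) + 10*11)² = (-5/(-8) + 110)² = (-5*(-⅛) + 110)² = (5/8 + 110)² = (885/8)² = 783225/64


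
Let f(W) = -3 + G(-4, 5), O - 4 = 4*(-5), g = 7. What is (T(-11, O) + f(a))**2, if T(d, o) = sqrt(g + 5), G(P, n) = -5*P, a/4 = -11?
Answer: 301 + 68*sqrt(3) ≈ 418.78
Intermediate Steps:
a = -44 (a = 4*(-11) = -44)
O = -16 (O = 4 + 4*(-5) = 4 - 20 = -16)
T(d, o) = 2*sqrt(3) (T(d, o) = sqrt(7 + 5) = sqrt(12) = 2*sqrt(3))
f(W) = 17 (f(W) = -3 - 5*(-4) = -3 + 20 = 17)
(T(-11, O) + f(a))**2 = (2*sqrt(3) + 17)**2 = (17 + 2*sqrt(3))**2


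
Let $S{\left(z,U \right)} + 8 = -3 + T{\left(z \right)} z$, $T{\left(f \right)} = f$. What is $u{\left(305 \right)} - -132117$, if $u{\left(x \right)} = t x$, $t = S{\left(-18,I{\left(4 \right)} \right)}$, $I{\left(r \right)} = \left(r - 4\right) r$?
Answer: $227582$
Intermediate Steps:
$I{\left(r \right)} = r \left(-4 + r\right)$ ($I{\left(r \right)} = \left(-4 + r\right) r = r \left(-4 + r\right)$)
$S{\left(z,U \right)} = -11 + z^{2}$ ($S{\left(z,U \right)} = -8 + \left(-3 + z z\right) = -8 + \left(-3 + z^{2}\right) = -11 + z^{2}$)
$t = 313$ ($t = -11 + \left(-18\right)^{2} = -11 + 324 = 313$)
$u{\left(x \right)} = 313 x$
$u{\left(305 \right)} - -132117 = 313 \cdot 305 - -132117 = 95465 + 132117 = 227582$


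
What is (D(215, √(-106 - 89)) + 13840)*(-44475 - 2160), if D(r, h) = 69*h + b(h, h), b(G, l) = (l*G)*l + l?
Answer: -645428400 + 5829375*I*√195 ≈ -6.4543e+8 + 8.1403e+7*I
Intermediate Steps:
b(G, l) = l + G*l² (b(G, l) = (G*l)*l + l = G*l² + l = l + G*l²)
D(r, h) = 69*h + h*(1 + h²) (D(r, h) = 69*h + h*(1 + h*h) = 69*h + h*(1 + h²))
(D(215, √(-106 - 89)) + 13840)*(-44475 - 2160) = (√(-106 - 89)*(70 + (√(-106 - 89))²) + 13840)*(-44475 - 2160) = (√(-195)*(70 + (√(-195))²) + 13840)*(-46635) = ((I*√195)*(70 + (I*√195)²) + 13840)*(-46635) = ((I*√195)*(70 - 195) + 13840)*(-46635) = ((I*√195)*(-125) + 13840)*(-46635) = (-125*I*√195 + 13840)*(-46635) = (13840 - 125*I*√195)*(-46635) = -645428400 + 5829375*I*√195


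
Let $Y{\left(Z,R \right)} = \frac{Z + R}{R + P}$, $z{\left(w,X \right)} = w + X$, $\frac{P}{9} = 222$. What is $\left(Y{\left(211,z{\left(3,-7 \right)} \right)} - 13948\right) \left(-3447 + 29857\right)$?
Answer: $- \frac{367258846525}{997} \approx -3.6836 \cdot 10^{8}$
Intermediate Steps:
$P = 1998$ ($P = 9 \cdot 222 = 1998$)
$z{\left(w,X \right)} = X + w$
$Y{\left(Z,R \right)} = \frac{R + Z}{1998 + R}$ ($Y{\left(Z,R \right)} = \frac{Z + R}{R + 1998} = \frac{R + Z}{1998 + R}$)
$\left(Y{\left(211,z{\left(3,-7 \right)} \right)} - 13948\right) \left(-3447 + 29857\right) = \left(\frac{\left(-7 + 3\right) + 211}{1998 + \left(-7 + 3\right)} - 13948\right) \left(-3447 + 29857\right) = \left(\frac{-4 + 211}{1998 - 4} - 13948\right) 26410 = \left(\frac{1}{1994} \cdot 207 - 13948\right) 26410 = \left(\frac{207}{1994} - 13948\right) 26410 = \left(- \frac{27812105}{1994}\right) 26410 = - \frac{367258846525}{997}$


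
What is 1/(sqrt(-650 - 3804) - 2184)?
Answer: -1092/2387155 - I*sqrt(4454)/4774310 ≈ -0.00045745 - 1.3979e-5*I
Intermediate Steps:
1/(sqrt(-650 - 3804) - 2184) = 1/(sqrt(-4454) - 2184) = 1/(I*sqrt(4454) - 2184) = 1/(-2184 + I*sqrt(4454))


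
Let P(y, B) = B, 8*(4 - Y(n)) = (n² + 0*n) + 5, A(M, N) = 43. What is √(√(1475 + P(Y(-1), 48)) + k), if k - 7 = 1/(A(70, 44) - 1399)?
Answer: √(3217449 + 459684*√1523)/678 ≈ 6.7842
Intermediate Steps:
Y(n) = 27/8 - n²/8 (Y(n) = 4 - ((n² + 0*n) + 5)/8 = 4 - ((n² + 0) + 5)/8 = 4 - (n² + 5)/8 = 4 - (5 + n²)/8 = 4 + (-5/8 - n²/8) = 27/8 - n²/8)
k = 9491/1356 (k = 7 + 1/(43 - 1399) = 7 + 1/(-1356) = 7 - 1/1356 = 9491/1356 ≈ 6.9993)
√(√(1475 + P(Y(-1), 48)) + k) = √(√(1475 + 48) + 9491/1356) = √(√1523 + 9491/1356) = √(9491/1356 + √1523)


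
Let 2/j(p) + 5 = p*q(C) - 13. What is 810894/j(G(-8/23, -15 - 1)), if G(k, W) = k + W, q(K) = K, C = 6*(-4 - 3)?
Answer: 6234963966/23 ≈ 2.7109e+8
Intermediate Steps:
C = -42 (C = 6*(-7) = -42)
G(k, W) = W + k
j(p) = 2/(-18 - 42*p) (j(p) = 2/(-5 + (p*(-42) - 13)) = 2/(-5 + (-42*p - 13)) = 2/(-5 + (-13 - 42*p)) = 2/(-18 - 42*p))
810894/j(G(-8/23, -15 - 1)) = 810894/((1/(3*(-3 - 7*((-15 - 1) - 8/23))))) = 810894/((1/(3*(-3 - 7*(-16 - 8*1/23))))) = 810894/((1/(3*(-3 - 7*(-16 - 8/23))))) = 810894/((1/(3*(-3 - 7*(-376/23))))) = 810894/((1/(3*(-3 + 2632/23)))) = 810894/((1/(3*(2563/23)))) = 810894/(((⅓)*(23/2563))) = 810894/(23/7689) = 810894*(7689/23) = 6234963966/23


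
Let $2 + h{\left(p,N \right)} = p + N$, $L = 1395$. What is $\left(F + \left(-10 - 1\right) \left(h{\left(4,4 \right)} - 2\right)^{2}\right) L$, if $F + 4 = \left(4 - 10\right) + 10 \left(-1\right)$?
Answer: $-273420$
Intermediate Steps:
$h{\left(p,N \right)} = -2 + N + p$ ($h{\left(p,N \right)} = -2 + \left(p + N\right) = -2 + \left(N + p\right) = -2 + N + p$)
$F = -20$ ($F = -4 + \left(\left(4 - 10\right) + 10 \left(-1\right)\right) = -4 - 16 = -20$)
$\left(F + \left(-10 - 1\right) \left(h{\left(4,4 \right)} - 2\right)^{2}\right) L = \left(-20 + \left(-10 - 1\right) \left(\left(-2 + 4 + 4\right) - 2\right)^{2}\right) 1395 = \left(-20 - 11 \left(6 - 2\right)^{2}\right) 1395 = \left(-20 - 11 \cdot 4^{2}\right) 1395 = \left(-20 - 176\right) 1395 = \left(-196\right) 1395 = -273420$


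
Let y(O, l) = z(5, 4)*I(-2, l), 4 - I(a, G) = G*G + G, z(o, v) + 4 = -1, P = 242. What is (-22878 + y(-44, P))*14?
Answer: 3795848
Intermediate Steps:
z(o, v) = -5 (z(o, v) = -4 - 1 = -5)
I(a, G) = 4 - G - G² (I(a, G) = 4 - (G*G + G) = 4 - (G² + G) = 4 - (G + G²) = 4 + (-G - G²) = 4 - G - G²)
y(O, l) = -20 + 5*l + 5*l² (y(O, l) = -5*(4 - l - l²) = -20 + 5*l + 5*l²)
(-22878 + y(-44, P))*14 = (-22878 + (-20 + 5*242 + 5*242²))*14 = (-22878 + (-20 + 1210 + 5*58564))*14 = (-22878 + (-20 + 1210 + 292820))*14 = (-22878 + 294010)*14 = 271132*14 = 3795848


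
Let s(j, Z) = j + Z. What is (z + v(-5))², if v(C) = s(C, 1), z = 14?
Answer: 100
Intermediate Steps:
s(j, Z) = Z + j
v(C) = 1 + C
(z + v(-5))² = (14 + (1 - 5))² = (14 - 4)² = 10² = 100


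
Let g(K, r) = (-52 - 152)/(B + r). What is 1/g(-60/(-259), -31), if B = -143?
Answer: 29/34 ≈ 0.85294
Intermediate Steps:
g(K, r) = -204/(-143 + r) (g(K, r) = (-52 - 152)/(-143 + r) = -204/(-143 + r))
1/g(-60/(-259), -31) = 1/(-204/(-143 - 31)) = 1/(-204/(-174)) = 1/(-204*(-1/174)) = 1/(34/29) = 29/34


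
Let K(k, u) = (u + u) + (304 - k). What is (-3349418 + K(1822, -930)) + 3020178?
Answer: -332618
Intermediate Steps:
K(k, u) = 304 - k + 2*u (K(k, u) = 2*u + (304 - k) = 304 - k + 2*u)
(-3349418 + K(1822, -930)) + 3020178 = (-3349418 + (304 - 1*1822 + 2*(-930))) + 3020178 = (-3349418 + (304 - 1822 - 1860)) + 3020178 = (-3349418 - 3378) + 3020178 = -3352796 + 3020178 = -332618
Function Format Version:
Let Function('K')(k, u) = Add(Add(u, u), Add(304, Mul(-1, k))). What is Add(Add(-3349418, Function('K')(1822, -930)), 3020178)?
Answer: -332618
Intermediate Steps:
Function('K')(k, u) = Add(304, Mul(-1, k), Mul(2, u)) (Function('K')(k, u) = Add(Mul(2, u), Add(304, Mul(-1, k))) = Add(304, Mul(-1, k), Mul(2, u)))
Add(Add(-3349418, Function('K')(1822, -930)), 3020178) = Add(Add(-3349418, Add(304, Mul(-1, 1822), Mul(2, -930))), 3020178) = Add(Add(-3349418, Add(304, -1822, -1860)), 3020178) = Add(Add(-3349418, -3378), 3020178) = Add(-3352796, 3020178) = -332618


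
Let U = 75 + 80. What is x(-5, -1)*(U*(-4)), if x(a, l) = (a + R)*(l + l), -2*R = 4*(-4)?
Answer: 3720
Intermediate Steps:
R = 8 (R = -2*(-4) = -½*(-16) = 8)
U = 155
x(a, l) = 2*l*(8 + a) (x(a, l) = (a + 8)*(l + l) = (8 + a)*(2*l) = 2*l*(8 + a))
x(-5, -1)*(U*(-4)) = (2*(-1)*(8 - 5))*(155*(-4)) = (2*(-1)*3)*(-620) = -6*(-620) = 3720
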